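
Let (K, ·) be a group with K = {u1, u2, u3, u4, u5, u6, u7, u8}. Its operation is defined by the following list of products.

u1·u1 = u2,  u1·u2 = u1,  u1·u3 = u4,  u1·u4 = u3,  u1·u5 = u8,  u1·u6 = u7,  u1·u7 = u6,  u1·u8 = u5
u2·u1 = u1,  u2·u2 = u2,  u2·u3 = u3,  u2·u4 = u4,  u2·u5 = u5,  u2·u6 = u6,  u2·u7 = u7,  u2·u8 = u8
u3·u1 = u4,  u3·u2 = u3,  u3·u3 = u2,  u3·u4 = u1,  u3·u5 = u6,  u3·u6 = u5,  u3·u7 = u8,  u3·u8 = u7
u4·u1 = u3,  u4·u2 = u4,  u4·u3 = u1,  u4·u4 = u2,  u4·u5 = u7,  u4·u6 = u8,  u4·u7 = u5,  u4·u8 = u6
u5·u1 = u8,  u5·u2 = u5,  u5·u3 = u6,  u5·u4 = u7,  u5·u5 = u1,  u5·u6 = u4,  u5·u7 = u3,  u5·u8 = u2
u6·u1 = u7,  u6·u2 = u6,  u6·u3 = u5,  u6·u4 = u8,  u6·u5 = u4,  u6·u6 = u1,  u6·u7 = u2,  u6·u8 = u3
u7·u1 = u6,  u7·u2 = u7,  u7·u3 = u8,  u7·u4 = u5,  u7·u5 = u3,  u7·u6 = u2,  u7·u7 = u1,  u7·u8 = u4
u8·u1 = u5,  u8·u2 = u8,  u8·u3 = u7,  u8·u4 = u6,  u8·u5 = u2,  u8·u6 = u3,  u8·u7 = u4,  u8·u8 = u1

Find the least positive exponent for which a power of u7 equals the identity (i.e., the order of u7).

The identity element is u2 (its row matches the header).
u7^1 = u7
u7^2 = u7·u7 = u1
u7^3 = u1·u7 = u6
u7^4 = u6·u7 = u2
The first power of u7 equal to the identity is u7^4, so ord(u7) = 4.

4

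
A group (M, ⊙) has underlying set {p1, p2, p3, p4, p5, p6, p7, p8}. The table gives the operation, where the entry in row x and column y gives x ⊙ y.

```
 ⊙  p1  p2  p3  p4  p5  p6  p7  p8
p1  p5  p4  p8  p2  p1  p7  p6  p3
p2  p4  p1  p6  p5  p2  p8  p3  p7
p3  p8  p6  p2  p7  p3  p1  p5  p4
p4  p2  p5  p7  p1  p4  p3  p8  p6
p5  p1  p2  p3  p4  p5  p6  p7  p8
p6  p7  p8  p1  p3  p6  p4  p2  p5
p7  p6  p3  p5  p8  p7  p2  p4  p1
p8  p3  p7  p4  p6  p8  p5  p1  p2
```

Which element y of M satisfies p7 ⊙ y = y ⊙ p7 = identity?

p3

First locate the identity: row p5 matches the header, so p5 is the identity.
Scan row p7 for p5: p7 ⊙ p3 = p5. Hence p7^(-1) = p3.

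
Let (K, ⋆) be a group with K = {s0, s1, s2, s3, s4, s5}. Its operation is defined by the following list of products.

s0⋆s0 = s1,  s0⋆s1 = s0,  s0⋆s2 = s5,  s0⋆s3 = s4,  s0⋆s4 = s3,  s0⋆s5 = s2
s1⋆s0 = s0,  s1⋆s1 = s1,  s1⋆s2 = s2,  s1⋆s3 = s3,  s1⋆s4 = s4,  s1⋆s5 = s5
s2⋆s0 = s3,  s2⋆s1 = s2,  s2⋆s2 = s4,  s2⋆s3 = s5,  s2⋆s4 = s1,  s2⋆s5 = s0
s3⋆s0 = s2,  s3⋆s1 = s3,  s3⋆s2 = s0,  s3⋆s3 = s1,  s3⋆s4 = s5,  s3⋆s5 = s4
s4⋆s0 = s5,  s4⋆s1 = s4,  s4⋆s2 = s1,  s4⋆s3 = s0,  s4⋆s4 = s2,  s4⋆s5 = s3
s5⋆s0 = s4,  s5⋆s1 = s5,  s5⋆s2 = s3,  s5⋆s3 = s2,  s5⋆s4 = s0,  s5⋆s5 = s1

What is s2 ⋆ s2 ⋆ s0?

s5

s2 ⋆ s2 = s4
s4 ⋆ s0 = s5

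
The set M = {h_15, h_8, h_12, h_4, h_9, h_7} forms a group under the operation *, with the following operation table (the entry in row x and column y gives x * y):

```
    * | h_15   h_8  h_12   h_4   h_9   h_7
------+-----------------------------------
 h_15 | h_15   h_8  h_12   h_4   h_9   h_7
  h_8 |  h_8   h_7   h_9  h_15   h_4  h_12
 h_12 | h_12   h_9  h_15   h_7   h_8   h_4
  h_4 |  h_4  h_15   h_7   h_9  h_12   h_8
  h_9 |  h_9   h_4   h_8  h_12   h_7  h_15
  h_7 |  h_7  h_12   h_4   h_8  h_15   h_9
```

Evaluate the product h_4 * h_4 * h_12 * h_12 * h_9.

h_7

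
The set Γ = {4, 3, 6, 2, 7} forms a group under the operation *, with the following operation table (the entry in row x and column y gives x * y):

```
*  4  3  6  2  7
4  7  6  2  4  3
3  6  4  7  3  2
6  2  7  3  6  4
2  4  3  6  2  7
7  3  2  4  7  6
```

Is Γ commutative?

Yes

Check whether the table is symmetric across its main diagonal.
Every entry (row x, col y) equals the entry (row y, col x), so Γ is abelian.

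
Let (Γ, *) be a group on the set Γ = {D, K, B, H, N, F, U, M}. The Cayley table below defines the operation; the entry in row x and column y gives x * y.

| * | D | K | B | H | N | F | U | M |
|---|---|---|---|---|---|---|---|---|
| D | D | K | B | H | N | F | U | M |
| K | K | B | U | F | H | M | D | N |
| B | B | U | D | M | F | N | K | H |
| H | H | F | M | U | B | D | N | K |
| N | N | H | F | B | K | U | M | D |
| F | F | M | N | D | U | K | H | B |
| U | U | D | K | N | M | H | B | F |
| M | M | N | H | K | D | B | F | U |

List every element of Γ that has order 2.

{B}

Identity is D. Compute the order of each non-identity element by repeated multiplication:
  K: K → B → U → D  (order 4)
  B: B → D  (order 2)
  H: H → U → N → B → M → K → F → D  (order 8)
  N: N → K → H → B → F → U → M → D  (order 8)
  F: F → K → M → B → N → U → H → D  (order 8)
  U: U → B → K → D  (order 4)
  M: M → U → F → B → H → K → N → D  (order 8)
Elements of order 2: {B}.
(Structurally, Γ here is isomorphic to the cyclic group Z_8.)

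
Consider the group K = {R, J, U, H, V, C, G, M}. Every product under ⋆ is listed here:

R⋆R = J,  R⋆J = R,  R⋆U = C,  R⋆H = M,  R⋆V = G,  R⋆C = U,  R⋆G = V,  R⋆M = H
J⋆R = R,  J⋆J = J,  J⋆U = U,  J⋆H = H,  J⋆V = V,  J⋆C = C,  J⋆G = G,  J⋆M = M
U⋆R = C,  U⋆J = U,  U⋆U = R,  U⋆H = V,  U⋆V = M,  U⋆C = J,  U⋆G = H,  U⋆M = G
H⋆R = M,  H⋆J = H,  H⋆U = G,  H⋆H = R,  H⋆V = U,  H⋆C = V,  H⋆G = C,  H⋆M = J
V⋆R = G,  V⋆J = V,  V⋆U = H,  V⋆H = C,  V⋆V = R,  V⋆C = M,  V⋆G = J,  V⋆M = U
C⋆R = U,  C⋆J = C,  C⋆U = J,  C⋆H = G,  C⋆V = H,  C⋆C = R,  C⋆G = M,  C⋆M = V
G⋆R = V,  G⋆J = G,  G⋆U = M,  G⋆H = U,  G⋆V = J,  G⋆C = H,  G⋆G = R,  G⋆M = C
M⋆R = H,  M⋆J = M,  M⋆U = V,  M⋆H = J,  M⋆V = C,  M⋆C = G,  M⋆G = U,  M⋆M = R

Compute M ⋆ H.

Read row M, column H: M ⋆ H = J.

J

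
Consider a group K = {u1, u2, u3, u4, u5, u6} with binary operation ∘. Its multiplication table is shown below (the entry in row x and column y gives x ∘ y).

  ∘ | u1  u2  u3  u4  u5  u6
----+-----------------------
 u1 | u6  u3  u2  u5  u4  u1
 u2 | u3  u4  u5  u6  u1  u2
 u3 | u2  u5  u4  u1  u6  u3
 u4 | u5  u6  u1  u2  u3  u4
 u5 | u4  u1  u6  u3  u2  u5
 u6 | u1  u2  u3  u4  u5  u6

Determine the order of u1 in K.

The identity element is u6 (its row matches the header).
u1^1 = u1
u1^2 = u1 ∘ u1 = u6
The first power of u1 equal to the identity is u1^2, so ord(u1) = 2.

2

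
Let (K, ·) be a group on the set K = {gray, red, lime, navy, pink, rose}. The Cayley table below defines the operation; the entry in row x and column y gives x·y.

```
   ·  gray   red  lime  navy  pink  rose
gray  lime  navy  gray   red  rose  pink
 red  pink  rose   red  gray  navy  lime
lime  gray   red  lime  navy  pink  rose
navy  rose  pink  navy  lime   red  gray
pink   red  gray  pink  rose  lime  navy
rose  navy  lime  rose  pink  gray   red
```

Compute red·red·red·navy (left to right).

navy

red·red = rose
rose·red = lime
lime·navy = navy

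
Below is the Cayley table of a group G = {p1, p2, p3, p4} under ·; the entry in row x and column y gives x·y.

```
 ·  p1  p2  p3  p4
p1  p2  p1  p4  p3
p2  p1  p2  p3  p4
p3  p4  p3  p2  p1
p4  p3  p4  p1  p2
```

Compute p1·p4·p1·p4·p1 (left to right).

p1

p1·p4 = p3
p3·p1 = p4
p4·p4 = p2
p2·p1 = p1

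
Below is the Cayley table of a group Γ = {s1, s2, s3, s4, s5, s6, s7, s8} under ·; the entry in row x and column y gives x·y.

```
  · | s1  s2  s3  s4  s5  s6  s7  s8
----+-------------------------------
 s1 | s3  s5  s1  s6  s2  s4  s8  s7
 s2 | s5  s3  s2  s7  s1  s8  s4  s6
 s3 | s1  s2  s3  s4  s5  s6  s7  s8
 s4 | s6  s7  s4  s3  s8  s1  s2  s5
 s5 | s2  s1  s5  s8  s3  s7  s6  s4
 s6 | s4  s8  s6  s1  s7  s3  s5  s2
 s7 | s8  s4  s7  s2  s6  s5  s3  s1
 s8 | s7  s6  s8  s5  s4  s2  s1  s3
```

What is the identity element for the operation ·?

The identity e satisfies e·x = x for all x, so its row in the table reproduces the column headers.
Row s3 reads: s1, s2, s3, s4, s5, s6, s7, s8 — exactly the header order. So s3 is the identity.

s3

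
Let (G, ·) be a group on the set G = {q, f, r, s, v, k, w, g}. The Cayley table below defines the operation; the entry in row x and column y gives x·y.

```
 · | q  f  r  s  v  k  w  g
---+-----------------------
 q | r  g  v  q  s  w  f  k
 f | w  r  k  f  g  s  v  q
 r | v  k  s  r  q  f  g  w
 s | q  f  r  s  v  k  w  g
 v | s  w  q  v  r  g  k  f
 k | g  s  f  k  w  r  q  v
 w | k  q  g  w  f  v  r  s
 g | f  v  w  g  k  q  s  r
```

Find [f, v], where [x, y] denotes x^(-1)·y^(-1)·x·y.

Identity is s; from the table f^(-1) = k and v^(-1) = q.
k·q = g
g·f = v
v·v = r
(Structurally, G here is isomorphic to the quaternion group Q_8.)

r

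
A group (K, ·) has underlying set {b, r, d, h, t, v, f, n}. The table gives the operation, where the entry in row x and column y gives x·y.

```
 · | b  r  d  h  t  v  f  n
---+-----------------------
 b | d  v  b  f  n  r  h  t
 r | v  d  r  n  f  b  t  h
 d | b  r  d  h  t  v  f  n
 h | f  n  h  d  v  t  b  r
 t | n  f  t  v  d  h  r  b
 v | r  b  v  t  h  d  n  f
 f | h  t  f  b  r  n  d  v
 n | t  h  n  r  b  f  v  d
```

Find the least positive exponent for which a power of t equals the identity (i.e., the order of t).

The identity element is d (its row matches the header).
t^1 = t
t^2 = t·t = d
The first power of t equal to the identity is t^2, so ord(t) = 2.

2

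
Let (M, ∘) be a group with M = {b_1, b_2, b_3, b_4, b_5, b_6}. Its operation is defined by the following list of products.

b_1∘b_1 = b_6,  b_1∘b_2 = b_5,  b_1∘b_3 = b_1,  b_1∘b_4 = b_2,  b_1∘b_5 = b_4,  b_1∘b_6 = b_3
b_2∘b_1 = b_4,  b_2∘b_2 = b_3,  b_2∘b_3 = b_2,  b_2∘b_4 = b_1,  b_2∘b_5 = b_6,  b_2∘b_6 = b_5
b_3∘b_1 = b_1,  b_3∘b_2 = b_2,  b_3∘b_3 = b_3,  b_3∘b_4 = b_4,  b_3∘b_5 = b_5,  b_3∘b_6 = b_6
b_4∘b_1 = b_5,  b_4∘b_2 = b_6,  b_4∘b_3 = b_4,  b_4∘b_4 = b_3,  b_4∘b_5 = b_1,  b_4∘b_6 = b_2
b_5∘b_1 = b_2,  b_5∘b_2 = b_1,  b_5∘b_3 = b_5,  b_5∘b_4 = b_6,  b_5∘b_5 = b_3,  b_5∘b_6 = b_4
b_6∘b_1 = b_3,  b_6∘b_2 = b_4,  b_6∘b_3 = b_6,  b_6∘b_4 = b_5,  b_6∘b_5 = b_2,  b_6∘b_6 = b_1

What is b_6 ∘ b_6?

Read row b_6, column b_6: b_6 ∘ b_6 = b_1.

b_1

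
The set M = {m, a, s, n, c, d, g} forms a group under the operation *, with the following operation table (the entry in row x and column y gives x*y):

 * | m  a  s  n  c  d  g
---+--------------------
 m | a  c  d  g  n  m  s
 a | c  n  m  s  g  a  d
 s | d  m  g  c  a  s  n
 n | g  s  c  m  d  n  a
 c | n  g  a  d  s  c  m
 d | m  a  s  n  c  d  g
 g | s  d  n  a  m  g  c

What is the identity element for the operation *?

The identity e satisfies e*x = x for all x, so its row in the table reproduces the column headers.
Row d reads: m, a, s, n, c, d, g — exactly the header order. So d is the identity.
(Structurally, M here is isomorphic to the cyclic group Z_7.)

d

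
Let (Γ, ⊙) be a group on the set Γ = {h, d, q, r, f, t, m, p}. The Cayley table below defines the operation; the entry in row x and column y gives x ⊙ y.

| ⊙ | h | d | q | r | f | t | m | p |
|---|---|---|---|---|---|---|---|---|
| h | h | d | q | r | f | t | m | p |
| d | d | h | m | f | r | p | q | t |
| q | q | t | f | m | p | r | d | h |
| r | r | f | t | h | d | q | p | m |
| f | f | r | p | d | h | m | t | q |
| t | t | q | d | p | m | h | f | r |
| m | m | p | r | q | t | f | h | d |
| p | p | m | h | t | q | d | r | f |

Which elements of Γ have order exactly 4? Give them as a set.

Identity is h. Compute the order of each non-identity element by repeated multiplication:
  d: d → h  (order 2)
  q: q → f → p → h  (order 4)
  r: r → h  (order 2)
  f: f → h  (order 2)
  t: t → h  (order 2)
  m: m → h  (order 2)
  p: p → f → q → h  (order 4)
Elements of order 4: {p, q}.
(Structurally, Γ here is isomorphic to the dihedral group D_4.)

{p, q}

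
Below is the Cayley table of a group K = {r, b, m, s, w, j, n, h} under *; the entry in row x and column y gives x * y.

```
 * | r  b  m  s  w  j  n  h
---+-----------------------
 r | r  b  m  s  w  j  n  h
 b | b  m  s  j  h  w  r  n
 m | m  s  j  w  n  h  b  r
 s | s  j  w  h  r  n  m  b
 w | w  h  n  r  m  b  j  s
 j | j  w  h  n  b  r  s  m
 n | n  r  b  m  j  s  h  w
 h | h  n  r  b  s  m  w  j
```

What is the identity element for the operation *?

r

The identity e satisfies e * x = x for all x, so its row in the table reproduces the column headers.
Row r reads: r, b, m, s, w, j, n, h — exactly the header order. So r is the identity.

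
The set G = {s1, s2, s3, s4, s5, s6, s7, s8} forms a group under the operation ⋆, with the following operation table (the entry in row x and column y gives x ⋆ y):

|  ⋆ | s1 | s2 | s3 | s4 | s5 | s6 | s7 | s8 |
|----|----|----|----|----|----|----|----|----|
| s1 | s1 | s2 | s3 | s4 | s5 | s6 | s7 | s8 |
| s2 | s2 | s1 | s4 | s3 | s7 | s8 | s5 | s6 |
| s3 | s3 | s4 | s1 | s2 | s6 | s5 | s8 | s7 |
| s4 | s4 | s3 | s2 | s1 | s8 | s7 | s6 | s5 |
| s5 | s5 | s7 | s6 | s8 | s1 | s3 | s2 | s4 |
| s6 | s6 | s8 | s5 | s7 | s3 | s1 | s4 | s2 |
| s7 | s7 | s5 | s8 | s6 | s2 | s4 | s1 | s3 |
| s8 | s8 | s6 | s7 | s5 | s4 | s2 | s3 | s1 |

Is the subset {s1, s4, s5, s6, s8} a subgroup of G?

s8 ⋆ s6 = s2, which is not in {s1, s4, s5, s6, s8}.
The subset is not closed under ⋆, so it is not a subgroup.

No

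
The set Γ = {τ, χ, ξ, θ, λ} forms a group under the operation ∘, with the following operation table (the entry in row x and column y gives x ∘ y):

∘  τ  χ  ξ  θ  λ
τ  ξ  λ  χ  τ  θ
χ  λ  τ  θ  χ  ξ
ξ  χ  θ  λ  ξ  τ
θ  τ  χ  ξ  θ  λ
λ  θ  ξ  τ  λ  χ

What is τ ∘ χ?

λ

Read row τ, column χ: τ ∘ χ = λ.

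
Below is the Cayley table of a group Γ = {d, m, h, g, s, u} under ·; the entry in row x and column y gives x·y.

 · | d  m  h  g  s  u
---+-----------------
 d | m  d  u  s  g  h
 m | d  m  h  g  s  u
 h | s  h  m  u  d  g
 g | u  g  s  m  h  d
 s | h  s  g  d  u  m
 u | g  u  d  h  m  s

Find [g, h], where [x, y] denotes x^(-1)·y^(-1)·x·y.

Identity is m; from the table g^(-1) = g and h^(-1) = h.
g·h = s
s·g = d
d·h = u
(Structurally, Γ here is isomorphic to the symmetric group S_3.)

u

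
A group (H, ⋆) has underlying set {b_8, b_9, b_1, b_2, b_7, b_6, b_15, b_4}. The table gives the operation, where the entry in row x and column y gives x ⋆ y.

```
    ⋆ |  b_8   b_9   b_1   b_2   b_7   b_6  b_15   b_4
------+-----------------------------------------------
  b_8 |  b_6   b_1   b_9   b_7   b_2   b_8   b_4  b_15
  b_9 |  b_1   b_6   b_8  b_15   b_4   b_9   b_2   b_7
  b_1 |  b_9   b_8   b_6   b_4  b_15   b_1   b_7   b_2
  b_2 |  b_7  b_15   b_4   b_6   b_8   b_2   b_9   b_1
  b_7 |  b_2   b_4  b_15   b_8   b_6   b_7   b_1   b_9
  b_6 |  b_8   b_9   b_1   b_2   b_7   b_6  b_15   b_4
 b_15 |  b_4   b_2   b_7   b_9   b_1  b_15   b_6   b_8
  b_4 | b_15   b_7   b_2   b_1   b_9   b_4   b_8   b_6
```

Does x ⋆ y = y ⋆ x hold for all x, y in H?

Yes

Check whether the table is symmetric across its main diagonal.
Every entry (row x, col y) equals the entry (row y, col x), so H is abelian.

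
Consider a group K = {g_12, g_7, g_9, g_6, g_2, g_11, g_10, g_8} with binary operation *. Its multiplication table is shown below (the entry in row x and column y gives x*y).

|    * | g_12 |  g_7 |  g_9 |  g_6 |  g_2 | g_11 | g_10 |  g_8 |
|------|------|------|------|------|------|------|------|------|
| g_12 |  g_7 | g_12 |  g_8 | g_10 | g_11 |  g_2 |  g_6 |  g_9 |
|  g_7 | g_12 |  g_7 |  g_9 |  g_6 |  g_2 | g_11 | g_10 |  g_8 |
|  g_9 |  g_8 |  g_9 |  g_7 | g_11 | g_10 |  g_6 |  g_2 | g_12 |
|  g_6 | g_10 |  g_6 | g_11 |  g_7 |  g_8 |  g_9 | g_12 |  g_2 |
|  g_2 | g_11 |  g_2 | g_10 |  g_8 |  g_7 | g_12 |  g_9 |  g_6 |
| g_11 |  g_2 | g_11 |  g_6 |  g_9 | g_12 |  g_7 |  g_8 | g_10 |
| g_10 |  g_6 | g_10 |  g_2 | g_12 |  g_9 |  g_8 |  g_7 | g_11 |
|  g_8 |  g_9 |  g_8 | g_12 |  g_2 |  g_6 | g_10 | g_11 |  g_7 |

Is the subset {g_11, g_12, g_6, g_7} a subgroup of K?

g_11*g_6 = g_9, which is not in {g_11, g_12, g_6, g_7}.
The subset is not closed under *, so it is not a subgroup.

No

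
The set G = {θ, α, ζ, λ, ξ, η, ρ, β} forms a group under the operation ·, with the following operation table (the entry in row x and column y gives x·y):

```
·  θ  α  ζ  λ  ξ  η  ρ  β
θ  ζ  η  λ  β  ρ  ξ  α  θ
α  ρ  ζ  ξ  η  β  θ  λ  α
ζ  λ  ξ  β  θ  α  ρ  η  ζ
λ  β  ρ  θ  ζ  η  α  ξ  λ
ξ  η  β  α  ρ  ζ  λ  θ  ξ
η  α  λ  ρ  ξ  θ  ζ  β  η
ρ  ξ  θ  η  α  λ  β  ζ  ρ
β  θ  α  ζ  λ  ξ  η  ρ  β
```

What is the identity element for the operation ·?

β

The identity e satisfies e·x = x for all x, so its row in the table reproduces the column headers.
Row β reads: θ, α, ζ, λ, ξ, η, ρ, β — exactly the header order. So β is the identity.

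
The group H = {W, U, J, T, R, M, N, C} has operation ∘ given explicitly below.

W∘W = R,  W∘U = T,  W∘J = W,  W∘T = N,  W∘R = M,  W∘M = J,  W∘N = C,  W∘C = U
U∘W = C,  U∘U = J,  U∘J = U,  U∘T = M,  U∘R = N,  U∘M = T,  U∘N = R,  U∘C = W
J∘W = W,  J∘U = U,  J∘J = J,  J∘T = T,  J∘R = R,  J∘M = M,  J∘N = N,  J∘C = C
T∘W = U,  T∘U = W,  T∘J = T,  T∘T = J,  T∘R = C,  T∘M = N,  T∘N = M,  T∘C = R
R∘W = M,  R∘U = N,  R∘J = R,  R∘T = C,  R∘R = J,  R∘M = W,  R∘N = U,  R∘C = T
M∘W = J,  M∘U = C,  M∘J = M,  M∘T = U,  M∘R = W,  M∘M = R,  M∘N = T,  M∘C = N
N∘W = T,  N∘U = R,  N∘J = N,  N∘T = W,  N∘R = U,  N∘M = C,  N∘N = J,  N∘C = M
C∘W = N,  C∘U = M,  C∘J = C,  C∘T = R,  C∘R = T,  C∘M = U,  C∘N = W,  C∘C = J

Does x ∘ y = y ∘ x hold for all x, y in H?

W ∘ C = U but C ∘ W = N.
Since W and C do not commute, H is not abelian.

No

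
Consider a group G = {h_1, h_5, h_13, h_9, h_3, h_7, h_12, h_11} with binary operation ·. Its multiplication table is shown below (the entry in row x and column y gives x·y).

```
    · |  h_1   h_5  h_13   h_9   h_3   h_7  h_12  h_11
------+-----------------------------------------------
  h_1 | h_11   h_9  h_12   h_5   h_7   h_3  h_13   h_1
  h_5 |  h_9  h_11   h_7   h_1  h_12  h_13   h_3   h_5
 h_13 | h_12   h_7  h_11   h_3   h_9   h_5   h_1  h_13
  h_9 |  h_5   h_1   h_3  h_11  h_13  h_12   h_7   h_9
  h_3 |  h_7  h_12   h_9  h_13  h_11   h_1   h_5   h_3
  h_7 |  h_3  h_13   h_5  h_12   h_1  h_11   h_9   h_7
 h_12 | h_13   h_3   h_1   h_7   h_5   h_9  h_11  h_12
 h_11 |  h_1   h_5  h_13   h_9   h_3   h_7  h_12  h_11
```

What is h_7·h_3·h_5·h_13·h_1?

h_7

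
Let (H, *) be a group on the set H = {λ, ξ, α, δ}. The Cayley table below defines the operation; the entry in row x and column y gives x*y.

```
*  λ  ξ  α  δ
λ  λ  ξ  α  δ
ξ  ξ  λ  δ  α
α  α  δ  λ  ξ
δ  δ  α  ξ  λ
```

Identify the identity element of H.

The identity e satisfies e*x = x for all x, so its row in the table reproduces the column headers.
Row λ reads: λ, ξ, α, δ — exactly the header order. So λ is the identity.

λ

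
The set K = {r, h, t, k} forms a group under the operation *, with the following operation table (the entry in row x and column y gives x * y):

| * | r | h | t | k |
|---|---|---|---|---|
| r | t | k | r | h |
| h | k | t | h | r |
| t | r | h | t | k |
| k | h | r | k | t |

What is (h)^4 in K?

t

h^1 = h
h^2 = h * h = t
h^3 = t * h = h
h^4 = h * h = t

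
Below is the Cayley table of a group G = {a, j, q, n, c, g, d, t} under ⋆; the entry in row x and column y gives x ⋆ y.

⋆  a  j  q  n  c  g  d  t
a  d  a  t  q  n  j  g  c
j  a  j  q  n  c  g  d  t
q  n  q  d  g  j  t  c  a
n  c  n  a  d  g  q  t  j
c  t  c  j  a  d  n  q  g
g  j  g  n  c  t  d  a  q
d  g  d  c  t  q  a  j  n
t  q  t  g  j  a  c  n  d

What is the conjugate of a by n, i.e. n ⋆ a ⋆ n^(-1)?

g

The identity is j. In row n, the entry j sits in column t, so n^(-1) = t.
n ⋆ a = c
c ⋆ t = g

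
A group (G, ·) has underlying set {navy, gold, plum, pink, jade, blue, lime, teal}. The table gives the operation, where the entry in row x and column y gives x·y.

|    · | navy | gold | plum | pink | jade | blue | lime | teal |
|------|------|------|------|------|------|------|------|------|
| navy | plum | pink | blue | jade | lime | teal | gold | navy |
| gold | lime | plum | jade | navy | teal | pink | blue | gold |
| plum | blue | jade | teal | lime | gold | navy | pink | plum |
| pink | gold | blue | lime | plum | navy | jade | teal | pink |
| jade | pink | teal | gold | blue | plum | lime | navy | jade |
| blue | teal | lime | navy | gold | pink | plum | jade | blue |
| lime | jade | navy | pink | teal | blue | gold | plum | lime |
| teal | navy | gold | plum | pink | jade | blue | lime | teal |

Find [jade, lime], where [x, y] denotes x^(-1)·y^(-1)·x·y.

Identity is teal; from the table jade^(-1) = gold and lime^(-1) = pink.
gold·pink = navy
navy·jade = lime
lime·lime = plum

plum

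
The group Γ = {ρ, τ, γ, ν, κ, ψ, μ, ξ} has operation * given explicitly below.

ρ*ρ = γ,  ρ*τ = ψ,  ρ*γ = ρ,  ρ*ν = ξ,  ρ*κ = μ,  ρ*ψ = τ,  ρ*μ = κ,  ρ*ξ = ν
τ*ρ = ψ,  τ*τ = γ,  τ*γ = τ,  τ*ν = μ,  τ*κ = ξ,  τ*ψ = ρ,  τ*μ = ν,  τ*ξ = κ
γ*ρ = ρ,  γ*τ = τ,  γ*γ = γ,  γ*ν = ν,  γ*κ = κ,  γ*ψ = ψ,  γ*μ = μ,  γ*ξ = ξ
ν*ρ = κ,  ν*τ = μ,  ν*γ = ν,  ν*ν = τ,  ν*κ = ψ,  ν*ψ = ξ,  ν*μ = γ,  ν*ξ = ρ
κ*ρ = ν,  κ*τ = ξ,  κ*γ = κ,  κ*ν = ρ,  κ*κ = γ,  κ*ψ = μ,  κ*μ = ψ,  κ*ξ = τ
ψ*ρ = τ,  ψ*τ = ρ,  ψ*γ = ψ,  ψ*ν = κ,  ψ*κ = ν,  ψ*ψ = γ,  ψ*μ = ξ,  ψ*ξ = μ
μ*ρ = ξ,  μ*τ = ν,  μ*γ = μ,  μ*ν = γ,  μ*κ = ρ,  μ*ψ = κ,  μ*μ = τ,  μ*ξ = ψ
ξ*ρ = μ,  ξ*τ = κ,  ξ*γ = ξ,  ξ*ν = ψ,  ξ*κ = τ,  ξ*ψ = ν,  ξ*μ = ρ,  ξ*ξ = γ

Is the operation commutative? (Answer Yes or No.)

μ * ξ = ψ but ξ * μ = ρ.
Since μ and ξ do not commute, Γ is not abelian.

No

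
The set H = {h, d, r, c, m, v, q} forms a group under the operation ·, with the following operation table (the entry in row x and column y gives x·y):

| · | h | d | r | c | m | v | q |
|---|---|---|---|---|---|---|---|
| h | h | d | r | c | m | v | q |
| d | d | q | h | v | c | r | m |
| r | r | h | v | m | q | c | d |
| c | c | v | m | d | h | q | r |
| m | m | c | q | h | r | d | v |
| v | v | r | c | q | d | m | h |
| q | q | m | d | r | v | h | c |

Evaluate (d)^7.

d^1 = d
d^2 = d·d = q
d^3 = q·d = m
d^4 = m·d = c
d^5 = c·d = v
d^6 = v·d = r
d^7 = r·d = h
(Structurally, H here is isomorphic to the cyclic group Z_7.)

h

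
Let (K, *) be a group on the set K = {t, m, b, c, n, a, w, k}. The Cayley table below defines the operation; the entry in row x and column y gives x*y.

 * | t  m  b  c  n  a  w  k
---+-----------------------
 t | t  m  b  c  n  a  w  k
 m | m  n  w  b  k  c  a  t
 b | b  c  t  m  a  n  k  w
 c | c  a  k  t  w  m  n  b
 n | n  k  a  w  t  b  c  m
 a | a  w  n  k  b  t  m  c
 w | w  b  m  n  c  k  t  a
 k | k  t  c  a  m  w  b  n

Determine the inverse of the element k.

First locate the identity: row t matches the header, so t is the identity.
Scan row k for t: k*m = t. Hence k^(-1) = m.

m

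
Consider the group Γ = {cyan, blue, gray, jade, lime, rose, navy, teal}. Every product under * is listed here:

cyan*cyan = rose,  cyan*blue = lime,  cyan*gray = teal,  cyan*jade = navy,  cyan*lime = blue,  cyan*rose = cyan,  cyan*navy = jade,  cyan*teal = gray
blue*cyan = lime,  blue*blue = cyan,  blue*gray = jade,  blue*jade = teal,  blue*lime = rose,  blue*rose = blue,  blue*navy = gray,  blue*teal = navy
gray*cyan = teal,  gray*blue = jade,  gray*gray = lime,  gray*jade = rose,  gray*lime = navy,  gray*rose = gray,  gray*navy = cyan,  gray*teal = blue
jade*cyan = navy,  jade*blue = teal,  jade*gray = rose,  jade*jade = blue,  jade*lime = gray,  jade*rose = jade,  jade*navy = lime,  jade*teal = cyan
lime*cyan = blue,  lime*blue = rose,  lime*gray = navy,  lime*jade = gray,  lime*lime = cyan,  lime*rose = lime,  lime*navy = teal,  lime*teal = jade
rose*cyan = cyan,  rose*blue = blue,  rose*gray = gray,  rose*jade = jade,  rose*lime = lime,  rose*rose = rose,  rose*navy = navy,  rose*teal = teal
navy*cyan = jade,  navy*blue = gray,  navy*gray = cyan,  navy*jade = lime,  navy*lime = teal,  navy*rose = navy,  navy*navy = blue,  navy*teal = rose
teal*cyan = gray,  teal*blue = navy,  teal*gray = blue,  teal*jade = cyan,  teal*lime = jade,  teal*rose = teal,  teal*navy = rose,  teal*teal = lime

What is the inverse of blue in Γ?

First locate the identity: row rose matches the header, so rose is the identity.
Scan row blue for rose: blue * lime = rose. Hence blue^(-1) = lime.
(Structurally, Γ here is isomorphic to the cyclic group Z_8.)

lime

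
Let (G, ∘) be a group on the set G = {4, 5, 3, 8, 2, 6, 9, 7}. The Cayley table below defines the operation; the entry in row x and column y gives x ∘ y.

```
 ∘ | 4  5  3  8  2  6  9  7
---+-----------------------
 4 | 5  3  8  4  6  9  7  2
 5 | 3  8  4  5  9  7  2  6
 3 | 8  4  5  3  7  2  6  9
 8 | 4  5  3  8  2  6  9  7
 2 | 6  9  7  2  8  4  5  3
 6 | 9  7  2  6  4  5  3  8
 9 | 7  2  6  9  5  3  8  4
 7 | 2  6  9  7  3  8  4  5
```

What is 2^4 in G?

2^1 = 2
2^2 = 2 ∘ 2 = 8
2^3 = 8 ∘ 2 = 2
2^4 = 2 ∘ 2 = 8

8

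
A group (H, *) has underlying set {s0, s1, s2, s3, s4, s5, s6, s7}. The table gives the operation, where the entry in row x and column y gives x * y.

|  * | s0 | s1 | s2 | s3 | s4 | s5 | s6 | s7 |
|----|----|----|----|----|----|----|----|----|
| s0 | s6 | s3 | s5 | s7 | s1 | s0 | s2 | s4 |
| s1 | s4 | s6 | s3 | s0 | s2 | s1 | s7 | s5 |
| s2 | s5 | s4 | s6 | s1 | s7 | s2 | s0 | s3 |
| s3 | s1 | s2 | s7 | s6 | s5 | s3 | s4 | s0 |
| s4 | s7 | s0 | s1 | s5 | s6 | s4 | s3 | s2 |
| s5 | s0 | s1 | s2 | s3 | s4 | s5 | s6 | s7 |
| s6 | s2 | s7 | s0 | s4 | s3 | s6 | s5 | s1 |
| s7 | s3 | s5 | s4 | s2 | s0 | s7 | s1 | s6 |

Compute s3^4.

s3^1 = s3
s3^2 = s3 * s3 = s6
s3^3 = s6 * s3 = s4
s3^4 = s4 * s3 = s5
(Structurally, H here is isomorphic to the quaternion group Q_8.)

s5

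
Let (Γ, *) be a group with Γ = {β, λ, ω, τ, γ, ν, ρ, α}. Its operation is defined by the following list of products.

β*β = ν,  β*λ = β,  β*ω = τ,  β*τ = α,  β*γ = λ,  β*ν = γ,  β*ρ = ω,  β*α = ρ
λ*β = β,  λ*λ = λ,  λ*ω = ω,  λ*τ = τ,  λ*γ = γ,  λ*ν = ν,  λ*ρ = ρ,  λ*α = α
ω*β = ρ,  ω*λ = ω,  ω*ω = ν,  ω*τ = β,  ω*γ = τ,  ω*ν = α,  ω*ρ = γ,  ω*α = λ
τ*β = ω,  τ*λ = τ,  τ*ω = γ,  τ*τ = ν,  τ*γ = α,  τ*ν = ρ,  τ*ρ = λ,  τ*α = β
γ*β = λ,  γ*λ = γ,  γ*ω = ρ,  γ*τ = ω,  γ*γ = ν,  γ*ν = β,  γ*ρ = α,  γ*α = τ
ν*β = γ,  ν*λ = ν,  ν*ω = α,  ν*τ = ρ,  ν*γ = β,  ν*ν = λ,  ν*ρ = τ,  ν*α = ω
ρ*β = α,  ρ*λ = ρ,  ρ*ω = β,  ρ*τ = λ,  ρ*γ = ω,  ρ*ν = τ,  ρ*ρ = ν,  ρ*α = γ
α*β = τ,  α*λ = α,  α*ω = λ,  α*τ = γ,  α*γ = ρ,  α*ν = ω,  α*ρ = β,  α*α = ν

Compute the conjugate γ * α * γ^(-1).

ω

The identity is λ. In row γ, the entry λ sits in column β, so γ^(-1) = β.
γ * α = τ
τ * β = ω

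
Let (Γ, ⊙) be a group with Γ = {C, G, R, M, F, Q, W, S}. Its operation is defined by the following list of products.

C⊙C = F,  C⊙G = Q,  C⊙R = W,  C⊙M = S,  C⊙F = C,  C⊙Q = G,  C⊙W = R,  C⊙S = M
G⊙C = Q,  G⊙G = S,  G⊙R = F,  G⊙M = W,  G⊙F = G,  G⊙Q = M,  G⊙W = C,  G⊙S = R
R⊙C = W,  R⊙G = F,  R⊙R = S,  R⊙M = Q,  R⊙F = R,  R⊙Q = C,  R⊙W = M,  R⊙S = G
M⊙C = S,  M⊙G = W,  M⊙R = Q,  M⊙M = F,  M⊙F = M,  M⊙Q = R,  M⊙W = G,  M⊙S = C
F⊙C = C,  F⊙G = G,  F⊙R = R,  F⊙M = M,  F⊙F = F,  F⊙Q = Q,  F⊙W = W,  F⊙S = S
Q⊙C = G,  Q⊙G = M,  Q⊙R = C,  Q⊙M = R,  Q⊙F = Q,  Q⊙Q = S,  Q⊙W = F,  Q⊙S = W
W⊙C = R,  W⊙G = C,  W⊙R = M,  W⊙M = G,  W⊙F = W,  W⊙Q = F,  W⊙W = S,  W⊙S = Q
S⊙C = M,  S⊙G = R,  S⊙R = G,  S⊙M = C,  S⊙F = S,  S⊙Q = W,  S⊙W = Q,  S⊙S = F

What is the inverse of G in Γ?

R

First locate the identity: row F matches the header, so F is the identity.
Scan row G for F: G ⊙ R = F. Hence G^(-1) = R.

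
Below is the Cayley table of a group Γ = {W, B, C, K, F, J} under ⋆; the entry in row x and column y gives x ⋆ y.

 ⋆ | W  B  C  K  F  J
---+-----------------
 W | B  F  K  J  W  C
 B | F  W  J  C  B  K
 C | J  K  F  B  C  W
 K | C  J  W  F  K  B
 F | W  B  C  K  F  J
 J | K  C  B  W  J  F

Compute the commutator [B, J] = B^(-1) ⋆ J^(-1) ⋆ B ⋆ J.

Identity is F; from the table B^(-1) = W and J^(-1) = J.
W ⋆ J = C
C ⋆ B = K
K ⋆ J = B
(Structurally, Γ here is isomorphic to the symmetric group S_3.)

B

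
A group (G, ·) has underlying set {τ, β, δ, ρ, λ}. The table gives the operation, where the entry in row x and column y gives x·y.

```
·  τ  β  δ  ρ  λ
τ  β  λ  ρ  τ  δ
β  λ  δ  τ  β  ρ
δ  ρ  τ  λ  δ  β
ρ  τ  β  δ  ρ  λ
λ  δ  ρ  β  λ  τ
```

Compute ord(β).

The identity element is ρ (its row matches the header).
β^1 = β
β^2 = β·β = δ
β^3 = δ·β = τ
β^4 = τ·β = λ
β^5 = λ·β = ρ
The first power of β equal to the identity is β^5, so ord(β) = 5.
(Structurally, G here is isomorphic to the cyclic group Z_5.)

5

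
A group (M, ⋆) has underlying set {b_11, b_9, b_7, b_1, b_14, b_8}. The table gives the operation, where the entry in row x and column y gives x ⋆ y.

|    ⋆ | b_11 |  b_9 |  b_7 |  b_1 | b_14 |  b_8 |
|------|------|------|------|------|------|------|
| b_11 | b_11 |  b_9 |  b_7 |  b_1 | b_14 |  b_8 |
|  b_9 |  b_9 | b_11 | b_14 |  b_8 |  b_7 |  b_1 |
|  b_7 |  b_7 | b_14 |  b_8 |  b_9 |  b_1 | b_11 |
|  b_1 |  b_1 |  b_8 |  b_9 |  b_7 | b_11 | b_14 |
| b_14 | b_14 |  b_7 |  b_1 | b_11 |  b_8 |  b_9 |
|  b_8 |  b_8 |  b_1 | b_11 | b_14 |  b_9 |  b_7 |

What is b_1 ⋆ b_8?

b_14

Read row b_1, column b_8: b_1 ⋆ b_8 = b_14.
(Structurally, M here is isomorphic to the cyclic group Z_6.)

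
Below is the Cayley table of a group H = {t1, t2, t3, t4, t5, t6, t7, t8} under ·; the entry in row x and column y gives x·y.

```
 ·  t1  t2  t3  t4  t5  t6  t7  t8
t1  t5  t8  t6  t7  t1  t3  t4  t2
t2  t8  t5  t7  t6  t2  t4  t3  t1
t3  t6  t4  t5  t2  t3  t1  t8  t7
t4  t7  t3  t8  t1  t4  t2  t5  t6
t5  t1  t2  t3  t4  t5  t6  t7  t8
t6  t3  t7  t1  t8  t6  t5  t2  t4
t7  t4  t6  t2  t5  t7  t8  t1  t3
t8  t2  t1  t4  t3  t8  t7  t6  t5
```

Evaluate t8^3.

t8^1 = t8
t8^2 = t8·t8 = t5
t8^3 = t5·t8 = t8

t8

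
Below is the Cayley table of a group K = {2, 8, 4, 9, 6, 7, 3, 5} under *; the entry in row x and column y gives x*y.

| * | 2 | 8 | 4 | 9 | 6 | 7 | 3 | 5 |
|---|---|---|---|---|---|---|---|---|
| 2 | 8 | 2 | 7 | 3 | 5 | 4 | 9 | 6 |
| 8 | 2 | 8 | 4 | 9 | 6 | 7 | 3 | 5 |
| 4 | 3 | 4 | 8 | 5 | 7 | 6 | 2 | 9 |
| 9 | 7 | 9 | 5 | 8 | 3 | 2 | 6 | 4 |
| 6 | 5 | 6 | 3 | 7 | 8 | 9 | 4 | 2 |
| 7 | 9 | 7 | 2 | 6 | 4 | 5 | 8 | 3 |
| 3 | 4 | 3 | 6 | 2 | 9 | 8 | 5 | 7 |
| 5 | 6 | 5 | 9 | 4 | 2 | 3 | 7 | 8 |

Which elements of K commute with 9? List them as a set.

Compare row 9 with column 9 entry by entry.
4*9 = 5 = 9*4, so 4 commutes with 9.
3*9 = 2 but 9*3 = 6, so 3 does not.
Collecting the elements that commute with 9: C(9) = {4, 5, 8, 9}.

{4, 5, 8, 9}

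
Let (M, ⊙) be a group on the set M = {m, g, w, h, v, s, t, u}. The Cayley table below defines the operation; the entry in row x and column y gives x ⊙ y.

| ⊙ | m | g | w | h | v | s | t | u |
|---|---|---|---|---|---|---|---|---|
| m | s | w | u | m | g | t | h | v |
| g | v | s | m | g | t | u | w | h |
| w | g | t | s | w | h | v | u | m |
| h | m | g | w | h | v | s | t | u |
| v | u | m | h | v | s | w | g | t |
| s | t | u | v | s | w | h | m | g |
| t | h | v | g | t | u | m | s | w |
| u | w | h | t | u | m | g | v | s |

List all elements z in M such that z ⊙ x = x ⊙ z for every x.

{h, s}

An element z is central iff its row equals its column in the table.
For u: u ⊙ v = m ≠ t = v ⊙ u, so u ∉ Z.
Checking each element this way leaves Z(M) = {h, s}.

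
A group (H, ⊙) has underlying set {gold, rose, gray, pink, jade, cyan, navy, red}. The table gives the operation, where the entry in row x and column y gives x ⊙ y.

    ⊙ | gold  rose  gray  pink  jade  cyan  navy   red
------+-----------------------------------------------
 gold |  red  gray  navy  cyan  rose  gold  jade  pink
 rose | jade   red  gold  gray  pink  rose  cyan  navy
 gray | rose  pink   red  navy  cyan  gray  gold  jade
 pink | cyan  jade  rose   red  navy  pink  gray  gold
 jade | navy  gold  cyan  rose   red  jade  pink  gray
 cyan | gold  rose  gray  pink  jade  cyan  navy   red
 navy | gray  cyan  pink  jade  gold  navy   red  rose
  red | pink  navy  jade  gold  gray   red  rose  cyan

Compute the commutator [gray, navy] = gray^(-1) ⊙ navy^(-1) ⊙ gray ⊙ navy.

Identity is cyan; from the table gray^(-1) = jade and navy^(-1) = rose.
jade ⊙ rose = gold
gold ⊙ gray = navy
navy ⊙ navy = red
(Structurally, H here is isomorphic to the quaternion group Q_8.)

red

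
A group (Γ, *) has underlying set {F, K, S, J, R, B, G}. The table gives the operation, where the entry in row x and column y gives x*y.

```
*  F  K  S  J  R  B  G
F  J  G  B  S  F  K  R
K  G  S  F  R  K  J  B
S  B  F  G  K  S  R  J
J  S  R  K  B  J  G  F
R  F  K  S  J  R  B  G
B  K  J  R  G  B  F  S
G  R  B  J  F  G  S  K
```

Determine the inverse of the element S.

B

First locate the identity: row R matches the header, so R is the identity.
Scan row S for R: S*B = R. Hence S^(-1) = B.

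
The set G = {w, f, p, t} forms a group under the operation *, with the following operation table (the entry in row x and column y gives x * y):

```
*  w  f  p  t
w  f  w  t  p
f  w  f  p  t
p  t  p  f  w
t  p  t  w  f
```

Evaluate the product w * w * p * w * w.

w * w = f
f * p = p
p * w = t
t * w = p

p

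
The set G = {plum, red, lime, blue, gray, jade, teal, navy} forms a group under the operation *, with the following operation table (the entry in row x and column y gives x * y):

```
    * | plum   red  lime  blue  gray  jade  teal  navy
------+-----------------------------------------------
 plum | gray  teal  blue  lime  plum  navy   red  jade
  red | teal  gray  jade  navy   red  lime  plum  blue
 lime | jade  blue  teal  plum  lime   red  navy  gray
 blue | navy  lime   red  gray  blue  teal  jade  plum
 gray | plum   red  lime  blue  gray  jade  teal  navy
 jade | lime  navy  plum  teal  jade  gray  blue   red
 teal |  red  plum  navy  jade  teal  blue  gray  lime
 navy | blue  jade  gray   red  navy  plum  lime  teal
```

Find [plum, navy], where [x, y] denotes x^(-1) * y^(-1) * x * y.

Identity is gray; from the table plum^(-1) = plum and navy^(-1) = lime.
plum * lime = blue
blue * plum = navy
navy * navy = teal

teal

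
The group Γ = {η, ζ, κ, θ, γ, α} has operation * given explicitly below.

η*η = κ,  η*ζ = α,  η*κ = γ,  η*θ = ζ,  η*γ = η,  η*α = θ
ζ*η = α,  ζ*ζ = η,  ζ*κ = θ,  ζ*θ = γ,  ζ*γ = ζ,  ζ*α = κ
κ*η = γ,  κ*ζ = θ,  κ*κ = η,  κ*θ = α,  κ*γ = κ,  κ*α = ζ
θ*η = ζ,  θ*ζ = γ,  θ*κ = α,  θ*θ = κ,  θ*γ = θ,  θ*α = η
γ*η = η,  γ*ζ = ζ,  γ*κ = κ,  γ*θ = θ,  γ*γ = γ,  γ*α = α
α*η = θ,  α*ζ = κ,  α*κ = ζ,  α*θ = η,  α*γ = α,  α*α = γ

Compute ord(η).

The identity element is γ (its row matches the header).
η^1 = η
η^2 = η * η = κ
η^3 = κ * η = γ
The first power of η equal to the identity is η^3, so ord(η) = 3.

3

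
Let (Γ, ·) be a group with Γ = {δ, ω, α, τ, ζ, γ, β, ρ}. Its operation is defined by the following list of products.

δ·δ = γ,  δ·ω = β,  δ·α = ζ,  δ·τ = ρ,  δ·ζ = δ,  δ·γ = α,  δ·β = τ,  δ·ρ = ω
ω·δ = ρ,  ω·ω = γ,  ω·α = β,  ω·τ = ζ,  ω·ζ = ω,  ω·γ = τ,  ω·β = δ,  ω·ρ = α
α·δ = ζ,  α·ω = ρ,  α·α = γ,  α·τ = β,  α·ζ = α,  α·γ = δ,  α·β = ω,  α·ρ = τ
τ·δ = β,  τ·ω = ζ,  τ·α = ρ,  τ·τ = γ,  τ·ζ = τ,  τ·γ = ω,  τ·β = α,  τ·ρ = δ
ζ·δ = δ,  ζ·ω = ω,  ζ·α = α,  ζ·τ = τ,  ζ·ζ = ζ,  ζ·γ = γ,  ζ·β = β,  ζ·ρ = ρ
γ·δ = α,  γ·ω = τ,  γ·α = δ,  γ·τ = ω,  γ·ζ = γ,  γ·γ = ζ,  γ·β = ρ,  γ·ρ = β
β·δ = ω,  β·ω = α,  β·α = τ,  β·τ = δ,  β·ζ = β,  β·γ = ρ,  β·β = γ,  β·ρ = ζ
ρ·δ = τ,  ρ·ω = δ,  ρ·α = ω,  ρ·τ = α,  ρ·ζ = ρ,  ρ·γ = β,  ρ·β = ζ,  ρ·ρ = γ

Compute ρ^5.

ρ

ρ^1 = ρ
ρ^2 = ρ·ρ = γ
ρ^3 = γ·ρ = β
ρ^4 = β·ρ = ζ
ρ^5 = ζ·ρ = ρ
(Structurally, Γ here is isomorphic to the quaternion group Q_8.)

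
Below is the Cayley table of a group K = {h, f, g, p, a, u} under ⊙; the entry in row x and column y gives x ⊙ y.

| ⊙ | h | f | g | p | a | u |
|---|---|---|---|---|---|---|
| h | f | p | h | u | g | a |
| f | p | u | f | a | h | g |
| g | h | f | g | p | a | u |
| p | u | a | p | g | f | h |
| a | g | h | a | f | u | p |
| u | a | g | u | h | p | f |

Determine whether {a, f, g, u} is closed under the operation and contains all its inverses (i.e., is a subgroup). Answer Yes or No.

a ⊙ u = p, which is not in {a, f, g, u}.
The subset is not closed under ⊙, so it is not a subgroup.

No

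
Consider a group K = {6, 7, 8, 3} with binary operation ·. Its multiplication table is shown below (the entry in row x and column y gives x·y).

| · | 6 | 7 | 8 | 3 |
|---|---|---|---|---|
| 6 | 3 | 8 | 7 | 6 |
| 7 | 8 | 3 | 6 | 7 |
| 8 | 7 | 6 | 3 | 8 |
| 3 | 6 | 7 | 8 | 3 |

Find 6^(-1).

6

First locate the identity: row 3 matches the header, so 3 is the identity.
Scan row 6 for 3: 6·6 = 3. Hence 6^(-1) = 6.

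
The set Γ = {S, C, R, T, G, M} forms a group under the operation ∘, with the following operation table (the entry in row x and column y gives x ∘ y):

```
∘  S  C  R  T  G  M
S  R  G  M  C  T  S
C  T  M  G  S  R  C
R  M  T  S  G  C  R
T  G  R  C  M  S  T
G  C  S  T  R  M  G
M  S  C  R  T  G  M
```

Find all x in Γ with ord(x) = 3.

Identity is M. Compute the order of each non-identity element by repeated multiplication:
  S: S → R → M  (order 3)
  C: C → M  (order 2)
  R: R → S → M  (order 3)
  T: T → M  (order 2)
  G: G → M  (order 2)
Elements of order 3: {R, S}.

{R, S}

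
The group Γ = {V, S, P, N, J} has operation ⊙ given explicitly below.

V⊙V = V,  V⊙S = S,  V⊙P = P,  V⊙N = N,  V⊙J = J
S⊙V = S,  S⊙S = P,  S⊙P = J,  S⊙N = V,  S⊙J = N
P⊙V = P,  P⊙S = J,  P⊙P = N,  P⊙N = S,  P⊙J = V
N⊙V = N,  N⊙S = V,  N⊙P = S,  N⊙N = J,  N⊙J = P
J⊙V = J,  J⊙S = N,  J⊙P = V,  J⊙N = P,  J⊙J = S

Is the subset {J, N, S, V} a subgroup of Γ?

S ⊙ S = P, which is not in {J, N, S, V}.
The subset is not closed under ⊙, so it is not a subgroup.

No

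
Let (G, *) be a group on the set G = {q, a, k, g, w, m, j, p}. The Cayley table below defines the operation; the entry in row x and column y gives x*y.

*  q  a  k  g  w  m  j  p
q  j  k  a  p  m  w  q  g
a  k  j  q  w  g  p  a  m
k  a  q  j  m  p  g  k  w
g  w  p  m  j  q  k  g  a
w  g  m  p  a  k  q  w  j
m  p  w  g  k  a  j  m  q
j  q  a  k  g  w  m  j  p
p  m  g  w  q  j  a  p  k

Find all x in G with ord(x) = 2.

Identity is j. Compute the order of each non-identity element by repeated multiplication:
  q: q → j  (order 2)
  a: a → j  (order 2)
  k: k → j  (order 2)
  g: g → j  (order 2)
  w: w → k → p → j  (order 4)
  m: m → j  (order 2)
  p: p → k → w → j  (order 4)
Elements of order 2: {a, g, k, m, q}.
(Structurally, G here is isomorphic to the dihedral group D_4.)

{a, g, k, m, q}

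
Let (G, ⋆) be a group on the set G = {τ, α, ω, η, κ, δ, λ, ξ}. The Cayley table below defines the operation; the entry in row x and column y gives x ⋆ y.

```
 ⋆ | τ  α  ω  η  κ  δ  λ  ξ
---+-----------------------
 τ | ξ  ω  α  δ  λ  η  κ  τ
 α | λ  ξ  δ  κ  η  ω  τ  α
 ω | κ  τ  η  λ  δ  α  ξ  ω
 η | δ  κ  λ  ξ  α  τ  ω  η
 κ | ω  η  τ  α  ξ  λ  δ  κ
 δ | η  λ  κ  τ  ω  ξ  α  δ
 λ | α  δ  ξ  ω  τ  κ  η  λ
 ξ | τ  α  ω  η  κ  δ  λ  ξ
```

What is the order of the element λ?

4

The identity element is ξ (its row matches the header).
λ^1 = λ
λ^2 = λ ⋆ λ = η
λ^3 = η ⋆ λ = ω
λ^4 = ω ⋆ λ = ξ
The first power of λ equal to the identity is λ^4, so ord(λ) = 4.
(Structurally, G here is isomorphic to the dihedral group D_4.)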